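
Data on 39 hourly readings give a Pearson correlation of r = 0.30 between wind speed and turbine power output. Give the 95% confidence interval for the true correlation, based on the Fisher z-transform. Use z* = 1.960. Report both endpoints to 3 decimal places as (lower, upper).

(-0.017, 0.562)

z_r = atanh(0.30) = 0.309520;  SE = 1/√(n−3) = 1/√36 = 0.166667
z-limits: 0.309520 ± 1.960·0.166667 = 0.309520 ± 0.326667 = [-0.017147, 0.636187]
ρ-limits: (tanh -0.017147, tanh 0.636187) = (-0.017, 0.562)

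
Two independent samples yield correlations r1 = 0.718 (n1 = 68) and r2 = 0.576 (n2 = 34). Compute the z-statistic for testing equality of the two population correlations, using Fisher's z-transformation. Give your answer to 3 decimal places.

Fisher z-transforms: z1 = atanh(0.718) = 0.903505, z2 = atanh(0.576) = 0.656456; difference d = 0.247049
Var(d) = 1/65 + 1/31 = 0.0153846 + 0.0322581 = 0.0476427
z = d/√Var(d) = 0.247049 / √0.0476427 = 0.247049 / 0.218272 = 1.132

1.132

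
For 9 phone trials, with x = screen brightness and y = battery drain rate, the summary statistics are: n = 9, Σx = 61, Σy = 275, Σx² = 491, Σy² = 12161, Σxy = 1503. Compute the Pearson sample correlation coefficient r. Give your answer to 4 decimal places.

Numerator: nΣxy − (Σx)(Σy) = 9·1503 − (61)(275) = -3248
Denominator: √[(nΣx²−(Σx)²)(nΣy²−(Σy)²)]
  nΣx²−(Σx)² = 9·491 − 3721 = 698;  nΣy²−(Σy)² = 9·12161 − 75625 = 33824
  √(698·33824) = √23609152 = 4858.9250
r = -3248 / 4858.9250 = -0.6685

-0.6685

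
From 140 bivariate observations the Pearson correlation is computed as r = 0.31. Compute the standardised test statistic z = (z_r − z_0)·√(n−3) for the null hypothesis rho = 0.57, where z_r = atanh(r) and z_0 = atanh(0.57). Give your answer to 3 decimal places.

-3.827

Fisher z: atanh(0.31) = 0.320545, atanh(0.57) = 0.647523
z = (z_r − z_0)·√(n−3) = (0.320545 − 0.647523)·√137 = -0.326978 · 11.704700 = -3.827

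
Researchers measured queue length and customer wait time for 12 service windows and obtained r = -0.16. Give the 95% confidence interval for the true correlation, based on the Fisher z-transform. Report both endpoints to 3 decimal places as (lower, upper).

(-0.672, 0.456)

Fisher z: z_r = atanh(r) = ½·ln((1+(-0.16))/(1−(-0.16))) = -0.161387
SE(z) = 1/√(n−3) = 1/√9 = 0.333333
95% ⇒ z* = 1.960; margin = 1.960·0.333333 = 0.653333
CI on z-scale: (-0.814720, 0.491946)
Back-transform: tanh(-0.814720) = -0.672186, tanh(0.491946) = 0.455760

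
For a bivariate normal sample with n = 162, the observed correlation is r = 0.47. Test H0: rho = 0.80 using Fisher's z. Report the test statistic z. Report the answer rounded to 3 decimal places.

Fisher z: atanh(0.47) = 0.510070, atanh(0.80) = 1.098612
z = (z_r − z_0)·√(n−3) = (0.510070 − 1.098612)·√159 = -0.588542 · 12.609520 = -7.421

-7.421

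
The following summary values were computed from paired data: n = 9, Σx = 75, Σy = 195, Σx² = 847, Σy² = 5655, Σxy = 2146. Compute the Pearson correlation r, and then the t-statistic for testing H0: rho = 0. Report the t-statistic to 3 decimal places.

Numerator: nΣxy − (Σx)(Σy) = 9·2146 − (75)(195) = 4689
Denominator: √[(nΣx²−(Σx)²)(nΣy²−(Σy)²)]
  nΣx²−(Σx)² = 9·847 − 5625 = 1998;  nΣy²−(Σy)² = 9·5655 − 38025 = 12870
  √(1998·12870) = √25714260 = 5070.9230
r = 4689 / 5070.9230 = 0.9247
t = r·√(n−2)/√(1−r²) = 0.9247·√7 / √(1−0.855070) = 2.446526 / 0.380697 = 6.426

6.426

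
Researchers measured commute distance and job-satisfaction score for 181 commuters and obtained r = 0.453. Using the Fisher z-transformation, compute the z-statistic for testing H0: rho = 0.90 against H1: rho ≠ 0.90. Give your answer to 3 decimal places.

-13.125

z_r = atanh(0.453) = 0.488468,  z_0 = atanh(0.90) = 1.472219
SE = 1/√(n−3) = 1/√178 = 0.074953
z = (z_r − z_0)/SE = (0.488468 − 1.472219) / 0.074953 = -0.983751 / 0.074953 = -13.125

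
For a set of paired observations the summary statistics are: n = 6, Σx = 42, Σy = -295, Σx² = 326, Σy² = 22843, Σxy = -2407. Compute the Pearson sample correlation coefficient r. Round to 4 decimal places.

-0.6621

S_xy = nΣxy − ΣxΣy = 6·(-2407) − 42·(-295) = -14442 − (-12390) = -2052
S_xx = nΣx² − (Σx)² = 6·326 − 42² = 1956 − 1764 = 192
S_yy = nΣy² − (Σy)² = 6·22843 − (-295)² = 137058 − 87025 = 50033
r = S_xy / √(S_xx·S_yy) = -2052 / √(192·50033) = -2052 / √9606336 = -2052 / 3099.4090 = -0.6621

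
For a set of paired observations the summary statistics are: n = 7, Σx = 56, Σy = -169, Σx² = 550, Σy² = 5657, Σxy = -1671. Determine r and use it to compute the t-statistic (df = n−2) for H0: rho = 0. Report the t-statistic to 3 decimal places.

S_xy = nΣxy − ΣxΣy = 7·(-1671) − 56·(-169) = -11697 − (-9464) = -2233
S_xx = nΣx² − (Σx)² = 7·550 − 56² = 3850 − 3136 = 714
S_yy = nΣy² − (Σy)² = 7·5657 − (-169)² = 39599 − 28561 = 11038
r = S_xy / √(S_xx·S_yy) = -2233 / √(714·11038) = -2233 / √7881132 = -2233 / 2807.3354 = -0.7954
t = r·√(n−2)/√(1−r²) = -0.7954·√5 / √(1−0.632661) = -1.778568 / 0.606085 = -2.935

-2.935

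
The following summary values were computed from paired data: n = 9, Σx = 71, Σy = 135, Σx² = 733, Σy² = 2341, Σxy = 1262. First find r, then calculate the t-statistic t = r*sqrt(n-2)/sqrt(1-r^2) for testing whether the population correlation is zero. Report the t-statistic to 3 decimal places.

4.143

Numerator: nΣxy − (Σx)(Σy) = 9·1262 − (71)(135) = 1773
Denominator: √[(nΣx²−(Σx)²)(nΣy²−(Σy)²)]
  nΣx²−(Σx)² = 9·733 − 5041 = 1556;  nΣy²−(Σy)² = 9·2341 − 18225 = 2844
  √(1556·2844) = √4425264 = 2103.6311
r = 1773 / 2103.6311 = 0.8428
t = r·√(n−2)/√(1−r²) = 0.8428·√7 / √(1−0.710312) = 2.229839 / 0.538227 = 4.143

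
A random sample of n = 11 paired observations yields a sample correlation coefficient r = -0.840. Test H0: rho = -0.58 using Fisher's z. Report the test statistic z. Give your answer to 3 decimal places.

z_r = atanh(-0.840) = -1.221174,  z_0 = atanh(-0.58) = -0.662463
SE = 1/√(n−3) = 1/√8 = 0.353553
z = (z_r − z_0)/SE = (-1.221174 − (-0.662463)) / 0.353553 = -0.558711 / 0.353553 = -1.580

-1.580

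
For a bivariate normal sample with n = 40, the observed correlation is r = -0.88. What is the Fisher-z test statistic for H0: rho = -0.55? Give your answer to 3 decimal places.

-4.607

Fisher z: atanh(-0.88) = -1.375768, atanh(-0.55) = -0.618381
z = (z_r − z_0)·√(n−3) = (-1.375768 − (-0.618381))·√37 = -0.757387 · 6.082763 = -4.607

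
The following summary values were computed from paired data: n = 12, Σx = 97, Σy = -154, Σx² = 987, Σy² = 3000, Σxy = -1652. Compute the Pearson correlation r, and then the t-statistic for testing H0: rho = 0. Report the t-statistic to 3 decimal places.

S_xy = nΣxy − ΣxΣy = 12·(-1652) − 97·(-154) = -19824 − (-14938) = -4886
S_xx = nΣx² − (Σx)² = 12·987 − 97² = 11844 − 9409 = 2435
S_yy = nΣy² − (Σy)² = 12·3000 − (-154)² = 36000 − 23716 = 12284
r = S_xy / √(S_xx·S_yy) = -4886 / √(2435·12284) = -4886 / √29911540 = -4886 / 5469.1444 = -0.8934
t = r·√(n−2)/√(1−r²) = -0.8934·√10 / √(1−0.798164) = -2.825179 / 0.449262 = -6.288

-6.288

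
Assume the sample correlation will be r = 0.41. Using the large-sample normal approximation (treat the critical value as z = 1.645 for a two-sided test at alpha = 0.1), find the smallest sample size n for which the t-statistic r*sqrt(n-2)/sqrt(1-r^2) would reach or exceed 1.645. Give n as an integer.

Need r·√(n−2)/√(1−r²) ≥ 1.645
√(n−2) ≥ 1.645·√(1−0.1681) / 0.41 = 1.645·0.912086 / 0.41 = 3.6595
n−2 ≥ 13.3919  ⇒  n ≥ 15.3919
Smallest integer n = 16

16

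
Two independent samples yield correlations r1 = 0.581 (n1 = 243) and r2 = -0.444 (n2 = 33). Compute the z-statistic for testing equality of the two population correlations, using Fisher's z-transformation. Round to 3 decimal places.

Fisher z-transforms: z1 = atanh(0.581) = 0.663971, z2 = atanh(-0.444) = -0.477202; difference d = 1.141173
Var(d) = 1/240 + 1/30 = 0.0041667 + 0.0333333 = 0.0375000
z = d/√Var(d) = 1.141173 / √0.0375000 = 1.141173 / 0.193649 = 5.893

5.893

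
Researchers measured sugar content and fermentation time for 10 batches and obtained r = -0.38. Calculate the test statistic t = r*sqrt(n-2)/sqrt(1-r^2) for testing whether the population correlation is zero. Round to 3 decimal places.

t = r·√(n−2) / √(1−r²) with r = -0.38, n = 10
  = -0.38·√8 / √(1 − 0.1444)
  = -0.38·2.828427 / 0.924986
  = -1.074802 / 0.924986 = -1.162

-1.162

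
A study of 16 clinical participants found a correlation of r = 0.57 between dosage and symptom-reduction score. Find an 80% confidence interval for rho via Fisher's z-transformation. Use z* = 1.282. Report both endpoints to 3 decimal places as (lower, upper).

Fisher z: z_r = atanh(r) = ½·ln((1+0.57)/(1−0.57)) = 0.647523
SE(z) = 1/√(n−3) = 1/√13 = 0.277350
80% ⇒ z* = 1.282; margin = 1.282·0.277350 = 0.355563
CI on z-scale: (0.291960, 1.003086)
Back-transform: tanh(0.291960) = 0.283938, tanh(1.003086) = 0.762887

(0.284, 0.763)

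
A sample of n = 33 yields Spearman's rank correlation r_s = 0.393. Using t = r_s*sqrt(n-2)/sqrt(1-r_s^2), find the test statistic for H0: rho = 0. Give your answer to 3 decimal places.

t = r_s·√(n−2) / √(1−r_s²) with r_s = 0.393, n = 33
  = 0.393·√31 / √(1 − 0.154449)
  = 0.393·5.567764 / 0.919538
  = 2.188131 / 0.919538 = 2.380

2.380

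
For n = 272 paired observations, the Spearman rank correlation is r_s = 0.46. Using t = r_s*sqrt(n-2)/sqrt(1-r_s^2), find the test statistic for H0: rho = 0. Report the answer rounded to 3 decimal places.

1 − r_s² = 1 − 0.2116 = 0.7884;  √(1−r_s²) = 0.887919
√(n−2) = √270 = 16.431677
t = r_s·√(n−2)/√(1−r_s²) = 0.46 · 16.431677 / 0.887919 = 8.513

8.513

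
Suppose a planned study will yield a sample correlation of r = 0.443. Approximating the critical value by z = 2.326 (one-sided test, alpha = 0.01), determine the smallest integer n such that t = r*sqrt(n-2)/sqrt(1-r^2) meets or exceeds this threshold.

r√(n−2)/√(1−r²) ≥ 2.326  ⇔  n−2 ≥ (2.326)²·(1−r²)/r²
(1−r²)/r² = (1−0.196249)/0.196249 = 4.0956
n ≥ 2 + 5.410276·4.0956 = 2 + 22.1583 = 24.1583
⌈24.1583⌉ = 25

25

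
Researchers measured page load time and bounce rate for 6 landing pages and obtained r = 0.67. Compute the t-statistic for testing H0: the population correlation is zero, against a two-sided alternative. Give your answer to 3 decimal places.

t = r·√(n−2) / √(1−r²) with r = 0.67, n = 6
  = 0.67·√4 / √(1 − 0.4489)
  = 0.67·2.000000 / 0.742361
  = 1.340000 / 0.742361 = 1.805

1.805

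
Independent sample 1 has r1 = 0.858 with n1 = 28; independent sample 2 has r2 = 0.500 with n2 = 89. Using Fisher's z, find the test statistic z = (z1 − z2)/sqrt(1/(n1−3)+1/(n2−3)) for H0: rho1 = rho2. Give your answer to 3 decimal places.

Fisher z-transforms: z1 = atanh(0.858) = 1.285714, z2 = atanh(0.500) = 0.549306; difference d = 0.736408
Var(d) = 1/25 + 1/86 = 0.0400000 + 0.0116279 = 0.0516279
z = d/√Var(d) = 0.736408 / √0.0516279 = 0.736408 / 0.227218 = 3.241

3.241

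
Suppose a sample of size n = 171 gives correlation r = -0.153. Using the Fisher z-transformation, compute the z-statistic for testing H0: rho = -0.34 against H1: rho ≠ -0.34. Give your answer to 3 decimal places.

2.591

Fisher z: atanh(-0.153) = -0.154211, atanh(-0.34) = -0.354093
z = (z_r − z_0)·√(n−3) = (-0.154211 − (-0.354093))·√168 = 0.199882 · 12.961481 = 2.591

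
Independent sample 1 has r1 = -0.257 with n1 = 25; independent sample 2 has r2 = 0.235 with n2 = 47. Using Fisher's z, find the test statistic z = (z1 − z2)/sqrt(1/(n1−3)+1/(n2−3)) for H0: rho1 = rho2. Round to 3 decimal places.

-1.924

Fisher z-transforms: z1 = atanh(-0.257) = -0.262894, z2 = atanh(0.235) = 0.239475; difference d = -0.502369
Var(d) = 1/22 + 1/44 = 0.0454545 + 0.0227273 = 0.0681818
z = d/√Var(d) = -0.502369 / √0.0681818 = -0.502369 / 0.261116 = -1.924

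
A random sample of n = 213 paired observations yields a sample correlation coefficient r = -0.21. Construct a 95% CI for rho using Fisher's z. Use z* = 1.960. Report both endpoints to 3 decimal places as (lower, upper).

(-0.335, -0.078)

z_r = atanh(-0.21) = -0.213171;  SE = 1/√(n−3) = 1/√210 = 0.069007
z-limits: -0.213171 ± 1.960·0.069007 = -0.213171 ± 0.135254 = [-0.348425, -0.077917]
ρ-limits: (tanh -0.348425, tanh -0.077917) = (-0.335, -0.078)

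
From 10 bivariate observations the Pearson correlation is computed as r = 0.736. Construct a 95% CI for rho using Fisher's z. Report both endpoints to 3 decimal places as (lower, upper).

(0.198, 0.933)

Fisher z: z_r = atanh(r) = ½·ln((1+0.736)/(1−0.736)) = 0.941695
SE(z) = 1/√(n−3) = 1/√7 = 0.377964
95% ⇒ z* = 1.960; margin = 1.960·0.377964 = 0.740809
CI on z-scale: (0.200886, 1.682504)
Back-transform: tanh(0.200886) = 0.198227, tanh(1.682504) = 0.933186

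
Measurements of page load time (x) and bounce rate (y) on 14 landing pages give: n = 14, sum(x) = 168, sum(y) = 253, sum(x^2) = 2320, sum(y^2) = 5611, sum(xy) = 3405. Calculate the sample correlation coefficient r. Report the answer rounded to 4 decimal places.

S_xy = nΣxy − ΣxΣy = 14·3405 − 168·253 = 47670 − 42504 = 5166
S_xx = nΣx² − (Σx)² = 14·2320 − 168² = 32480 − 28224 = 4256
S_yy = nΣy² − (Σy)² = 14·5611 − 253² = 78554 − 64009 = 14545
r = S_xy / √(S_xx·S_yy) = 5166 / √(4256·14545) = 5166 / √61903520 = 5166 / 7867.8790 = 0.6566

0.6566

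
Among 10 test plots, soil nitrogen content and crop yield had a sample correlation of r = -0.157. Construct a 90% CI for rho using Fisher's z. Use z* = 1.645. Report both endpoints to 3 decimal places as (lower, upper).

Fisher z: z_r = atanh(r) = ½·ln((1+(-0.157))/(1−(-0.157))) = -0.158309
SE(z) = 1/√(n−3) = 1/√7 = 0.377964
90% ⇒ z* = 1.645; margin = 1.645·0.377964 = 0.621751
CI on z-scale: (-0.780060, 0.463442)
Back-transform: tanh(-0.780060) = -0.652741, tanh(0.463442) = 0.432885

(-0.653, 0.433)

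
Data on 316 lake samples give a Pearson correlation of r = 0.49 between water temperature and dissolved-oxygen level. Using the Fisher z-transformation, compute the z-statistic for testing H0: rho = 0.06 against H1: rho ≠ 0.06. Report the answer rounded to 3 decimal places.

Fisher z: atanh(0.49) = 0.536060, atanh(0.06) = 0.060072
z = (z_r − z_0)·√(n−3) = (0.536060 − 0.060072)·√313 = 0.475988 · 17.691806 = 8.421

8.421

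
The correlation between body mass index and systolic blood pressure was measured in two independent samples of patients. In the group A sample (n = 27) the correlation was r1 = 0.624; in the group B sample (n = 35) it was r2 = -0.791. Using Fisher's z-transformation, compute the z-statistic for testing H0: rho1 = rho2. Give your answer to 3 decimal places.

z1 = atanh(0.624) = 0.731529,  z2 = atanh(-0.791) = -1.074098
SE = √(1/(n1−3) + 1/(n2−3)) = √(1/24 + 1/32) = √(0.0416667 + 0.0312500) = √0.0729167 = 0.270031
z = (z1 − z2)/SE = (0.731529 − (-1.074098)) / 0.270031 = 1.805627 / 0.270031 = 6.687

6.687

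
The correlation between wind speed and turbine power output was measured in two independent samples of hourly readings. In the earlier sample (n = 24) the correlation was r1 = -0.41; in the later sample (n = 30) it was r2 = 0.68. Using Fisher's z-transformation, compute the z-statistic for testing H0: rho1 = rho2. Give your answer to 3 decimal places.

Fisher z-transforms: z1 = atanh(-0.41) = -0.435611, z2 = atanh(0.68) = 0.829114; difference d = -1.264725
Var(d) = 1/21 + 1/27 = 0.0476190 + 0.0370370 = 0.0846560
z = d/√Var(d) = -1.264725 / √0.0846560 = -1.264725 / 0.290957 = -4.347

-4.347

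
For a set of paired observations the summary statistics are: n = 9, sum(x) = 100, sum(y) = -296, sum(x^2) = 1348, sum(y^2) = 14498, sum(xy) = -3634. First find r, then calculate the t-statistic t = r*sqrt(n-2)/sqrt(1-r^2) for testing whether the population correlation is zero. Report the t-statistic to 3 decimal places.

S_xy = nΣxy − ΣxΣy = 9·(-3634) − 100·(-296) = -32706 − (-29600) = -3106
S_xx = nΣx² − (Σx)² = 9·1348 − 100² = 12132 − 10000 = 2132
S_yy = nΣy² − (Σy)² = 9·14498 − (-296)² = 130482 − 87616 = 42866
r = S_xy / √(S_xx·S_yy) = -3106 / √(2132·42866) = -3106 / √91390312 = -3106 / 9559.8280 = -0.3249
t = r·√(n−2)/√(1−r²) = -0.3249·√7 / √(1−0.105560) = -0.859605 / 0.945748 = -0.909

-0.909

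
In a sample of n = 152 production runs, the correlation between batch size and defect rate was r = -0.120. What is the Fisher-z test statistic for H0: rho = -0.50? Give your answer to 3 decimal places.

5.233

z_r = atanh(-0.120) = -0.120581,  z_0 = atanh(-0.50) = -0.549306
SE = 1/√(n−3) = 1/√149 = 0.081923
z = (z_r − z_0)/SE = (-0.120581 − (-0.549306)) / 0.081923 = 0.428725 / 0.081923 = 5.233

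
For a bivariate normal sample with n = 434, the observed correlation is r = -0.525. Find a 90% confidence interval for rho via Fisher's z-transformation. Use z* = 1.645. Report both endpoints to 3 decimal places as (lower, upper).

z_r = atanh(-0.525) = -0.583217;  SE = 1/√(n−3) = 1/√431 = 0.048168
z-limits: -0.583217 ± 1.645·0.048168 = -0.583217 ± 0.079236 = [-0.662453, -0.503981]
ρ-limits: (tanh -0.662453, tanh -0.503981) = (-0.580, -0.465)

(-0.580, -0.465)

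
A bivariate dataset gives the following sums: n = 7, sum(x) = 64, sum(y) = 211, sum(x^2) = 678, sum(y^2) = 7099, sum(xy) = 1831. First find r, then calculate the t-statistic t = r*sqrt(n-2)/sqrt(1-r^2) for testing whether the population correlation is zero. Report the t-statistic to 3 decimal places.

S_xy = nΣxy − ΣxΣy = 7·1831 − 64·211 = 12817 − 13504 = -687
S_xx = nΣx² − (Σx)² = 7·678 − 64² = 4746 − 4096 = 650
S_yy = nΣy² − (Σy)² = 7·7099 − 211² = 49693 − 44521 = 5172
r = S_xy / √(S_xx·S_yy) = -687 / √(650·5172) = -687 / √3361800 = -687 / 1833.5212 = -0.3747
t = r·√(n−2)/√(1−r²) = -0.3747·√5 / √(1−0.140400) = -0.837855 / 0.927146 = -0.904

-0.904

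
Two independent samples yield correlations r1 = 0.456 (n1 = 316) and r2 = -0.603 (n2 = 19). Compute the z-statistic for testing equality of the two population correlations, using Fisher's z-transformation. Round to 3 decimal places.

4.643

Fisher z-transforms: z1 = atanh(0.456) = 0.492249, z2 = atanh(-0.603) = -0.697848; difference d = 1.190097
Var(d) = 1/313 + 1/16 = 0.0031949 + 0.0625000 = 0.0656949
z = d/√Var(d) = 1.190097 / √0.0656949 = 1.190097 / 0.256310 = 4.643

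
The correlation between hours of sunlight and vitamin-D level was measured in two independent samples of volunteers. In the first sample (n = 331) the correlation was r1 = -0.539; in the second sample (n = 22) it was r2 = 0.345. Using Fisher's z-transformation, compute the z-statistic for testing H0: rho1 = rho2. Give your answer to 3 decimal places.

-4.079

z1 = atanh(-0.539) = -0.602745,  z2 = atanh(0.345) = 0.359757
SE = √(1/(n1−3) + 1/(n2−3)) = √(1/328 + 1/19) = √(0.0030488 + 0.0526316) = √0.0556804 = 0.235967
z = (z1 − z2)/SE = (-0.602745 − 0.359757) / 0.235967 = -0.962502 / 0.235967 = -4.079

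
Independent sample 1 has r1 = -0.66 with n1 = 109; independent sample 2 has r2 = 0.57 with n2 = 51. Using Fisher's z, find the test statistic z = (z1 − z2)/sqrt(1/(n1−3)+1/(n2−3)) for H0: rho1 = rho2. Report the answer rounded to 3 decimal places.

-8.279

Fisher z-transforms: z1 = atanh(-0.66) = -0.792814, z2 = atanh(0.57) = 0.647523; difference d = -1.440337
Var(d) = 1/106 + 1/48 = 0.0094340 + 0.0208333 = 0.0302673
z = d/√Var(d) = -1.440337 / √0.0302673 = -1.440337 / 0.173975 = -8.279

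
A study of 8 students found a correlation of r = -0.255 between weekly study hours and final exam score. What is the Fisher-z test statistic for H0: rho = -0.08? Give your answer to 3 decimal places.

-0.404

z_r = atanh(-0.255) = -0.260753,  z_0 = atanh(-0.08) = -0.080171
SE = 1/√(n−3) = 1/√5 = 0.447214
z = (z_r − z_0)/SE = (-0.260753 − (-0.080171)) / 0.447214 = -0.180582 / 0.447214 = -0.404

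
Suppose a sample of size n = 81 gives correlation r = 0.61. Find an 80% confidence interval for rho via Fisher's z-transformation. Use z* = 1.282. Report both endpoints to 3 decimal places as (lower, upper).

Fisher z: z_r = atanh(r) = ½·ln((1+0.61)/(1−0.61)) = 0.708921
SE(z) = 1/√(n−3) = 1/√78 = 0.113228
80% ⇒ z* = 1.282; margin = 1.282·0.113228 = 0.145158
CI on z-scale: (0.563763, 0.854079)
Back-transform: tanh(0.563763) = 0.510764, tanh(0.854079) = 0.693194

(0.511, 0.693)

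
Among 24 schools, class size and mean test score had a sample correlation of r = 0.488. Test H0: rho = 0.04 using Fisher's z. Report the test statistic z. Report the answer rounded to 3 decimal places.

z_r = atanh(0.488) = 0.533432,  z_0 = atanh(0.04) = 0.040021
SE = 1/√(n−3) = 1/√21 = 0.218218
z = (z_r − z_0)/SE = (0.533432 − 0.040021) / 0.218218 = 0.493411 / 0.218218 = 2.261

2.261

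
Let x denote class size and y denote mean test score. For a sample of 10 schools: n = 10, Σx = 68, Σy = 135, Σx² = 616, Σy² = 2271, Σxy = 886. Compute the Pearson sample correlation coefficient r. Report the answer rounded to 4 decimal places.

-0.1219

Numerator: nΣxy − (Σx)(Σy) = 10·886 − (68)(135) = -320
Denominator: √[(nΣx²−(Σx)²)(nΣy²−(Σy)²)]
  nΣx²−(Σx)² = 10·616 − 4624 = 1536;  nΣy²−(Σy)² = 10·2271 − 18225 = 4485
  √(1536·4485) = √6888960 = 2624.6828
r = -320 / 2624.6828 = -0.1219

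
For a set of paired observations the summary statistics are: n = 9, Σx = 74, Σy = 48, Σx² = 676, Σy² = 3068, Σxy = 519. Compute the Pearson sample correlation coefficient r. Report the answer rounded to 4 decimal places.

0.2853

Numerator: nΣxy − (Σx)(Σy) = 9·519 − (74)(48) = 1119
Denominator: √[(nΣx²−(Σx)²)(nΣy²−(Σy)²)]
  nΣx²−(Σx)² = 9·676 − 5476 = 608;  nΣy²−(Σy)² = 9·3068 − 2304 = 25308
  √(608·25308) = √15387264 = 3922.6603
r = 1119 / 3922.6603 = 0.2853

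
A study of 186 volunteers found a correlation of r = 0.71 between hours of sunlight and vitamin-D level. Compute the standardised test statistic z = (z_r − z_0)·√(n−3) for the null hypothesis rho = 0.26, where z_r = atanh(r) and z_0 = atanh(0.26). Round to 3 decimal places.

Fisher z: atanh(0.71) = 0.887184, atanh(0.26) = 0.266108
z = (z_r − z_0)·√(n−3) = (0.887184 − 0.266108)·√183 = 0.621076 · 13.527749 = 8.402

8.402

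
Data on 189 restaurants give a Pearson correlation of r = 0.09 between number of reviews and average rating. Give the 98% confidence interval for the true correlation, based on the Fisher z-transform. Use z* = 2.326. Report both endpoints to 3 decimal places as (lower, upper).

(-0.080, 0.255)

Fisher z: z_r = atanh(r) = ½·ln((1+0.09)/(1−0.09)) = 0.090244
SE(z) = 1/√(n−3) = 1/√186 = 0.073324
98% ⇒ z* = 2.326; margin = 2.326·0.073324 = 0.170552
CI on z-scale: (-0.080308, 0.260796)
Back-transform: tanh(-0.080308) = -0.080136, tanh(0.260796) = 0.255040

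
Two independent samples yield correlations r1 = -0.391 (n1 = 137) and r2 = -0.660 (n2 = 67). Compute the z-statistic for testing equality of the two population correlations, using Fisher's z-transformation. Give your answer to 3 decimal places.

z1 = atanh(-0.391) = -0.412980,  z2 = atanh(-0.660) = -0.792814
SE = √(1/(n1−3) + 1/(n2−3)) = √(1/134 + 1/64) = √(0.0074627 + 0.0156250) = √0.0230877 = 0.151946
z = (z1 − z2)/SE = (-0.412980 − (-0.792814)) / 0.151946 = 0.379834 / 0.151946 = 2.500

2.500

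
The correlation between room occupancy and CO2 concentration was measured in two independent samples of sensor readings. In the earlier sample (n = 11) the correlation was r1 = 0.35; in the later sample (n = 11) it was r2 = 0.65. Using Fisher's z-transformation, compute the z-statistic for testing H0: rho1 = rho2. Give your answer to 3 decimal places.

-0.820

Fisher z-transforms: z1 = atanh(0.35) = 0.365444, z2 = atanh(0.65) = 0.775299; difference d = -0.409855
Var(d) = 1/8 + 1/8 = 0.1250000 + 0.1250000 = 0.2500000
z = d/√Var(d) = -0.409855 / √0.2500000 = -0.409855 / 0.500000 = -0.820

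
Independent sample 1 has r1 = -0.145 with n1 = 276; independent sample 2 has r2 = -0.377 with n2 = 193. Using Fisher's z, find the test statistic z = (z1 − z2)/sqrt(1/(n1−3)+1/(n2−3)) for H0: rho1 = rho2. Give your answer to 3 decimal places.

Fisher z-transforms: z1 = atanh(-0.145) = -0.146029, z2 = atanh(-0.377) = -0.396558; difference d = 0.250529
Var(d) = 1/273 + 1/190 = 0.0036630 + 0.0052632 = 0.0089262
z = d/√Var(d) = 0.250529 / √0.0089262 = 0.250529 / 0.094479 = 2.652

2.652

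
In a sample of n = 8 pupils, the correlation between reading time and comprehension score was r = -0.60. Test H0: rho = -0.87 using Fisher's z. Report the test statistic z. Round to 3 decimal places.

z_r = atanh(-0.60) = -0.693147,  z_0 = atanh(-0.87) = -1.333080
SE = 1/√(n−3) = 1/√5 = 0.447214
z = (z_r − z_0)/SE = (-0.693147 − (-1.333080)) / 0.447214 = 0.639933 / 0.447214 = 1.431

1.431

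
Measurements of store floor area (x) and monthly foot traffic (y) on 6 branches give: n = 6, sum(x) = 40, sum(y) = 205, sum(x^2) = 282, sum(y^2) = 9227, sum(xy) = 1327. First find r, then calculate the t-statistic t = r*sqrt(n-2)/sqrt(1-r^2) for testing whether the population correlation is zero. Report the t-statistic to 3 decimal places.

-0.440

S_xy = nΣxy − ΣxΣy = 6·1327 − 40·205 = 7962 − 8200 = -238
S_xx = nΣx² − (Σx)² = 6·282 − 40² = 1692 − 1600 = 92
S_yy = nΣy² − (Σy)² = 6·9227 − 205² = 55362 − 42025 = 13337
r = S_xy / √(S_xx·S_yy) = -238 / √(92·13337) = -238 / √1227004 = -238 / 1107.7021 = -0.2149
t = r·√(n−2)/√(1−r²) = -0.2149·√4 / √(1−0.046182) = -0.429800 / 0.976636 = -0.440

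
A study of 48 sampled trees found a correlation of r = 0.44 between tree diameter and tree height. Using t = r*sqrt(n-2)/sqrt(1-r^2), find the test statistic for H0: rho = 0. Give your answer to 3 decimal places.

1 − r² = 1 − 0.1936 = 0.8064;  √(1−r²) = 0.897998
√(n−2) = √46 = 6.782330
t = r·√(n−2)/√(1−r²) = 0.44 · 6.782330 / 0.897998 = 3.323

3.323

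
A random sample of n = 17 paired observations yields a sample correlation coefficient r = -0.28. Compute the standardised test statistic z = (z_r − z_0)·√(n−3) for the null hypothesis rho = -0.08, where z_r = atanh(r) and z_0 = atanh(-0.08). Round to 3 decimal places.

-0.776

z_r = atanh(-0.28) = -0.287682,  z_0 = atanh(-0.08) = -0.080171
SE = 1/√(n−3) = 1/√14 = 0.267261
z = (z_r − z_0)/SE = (-0.287682 − (-0.080171)) / 0.267261 = -0.207511 / 0.267261 = -0.776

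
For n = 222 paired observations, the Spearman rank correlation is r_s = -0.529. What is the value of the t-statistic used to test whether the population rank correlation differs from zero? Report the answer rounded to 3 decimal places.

-9.246

1 − r_s² = 1 − 0.279841 = 0.720159;  √(1−r_s²) = 0.848622
√(n−2) = √220 = 14.832397
t = r_s·√(n−2)/√(1−r_s²) = -0.529 · 14.832397 / 0.848622 = -9.246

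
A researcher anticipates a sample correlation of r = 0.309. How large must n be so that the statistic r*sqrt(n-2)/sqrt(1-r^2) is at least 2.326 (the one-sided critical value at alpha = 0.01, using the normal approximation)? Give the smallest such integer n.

Need r·√(n−2)/√(1−r²) ≥ 2.326
√(n−2) ≥ 2.326·√(1−0.095481) / 0.309 = 2.326·0.951062 / 0.309 = 7.1591
n−2 ≥ 51.2527  ⇒  n ≥ 53.2527
Smallest integer n = 54

54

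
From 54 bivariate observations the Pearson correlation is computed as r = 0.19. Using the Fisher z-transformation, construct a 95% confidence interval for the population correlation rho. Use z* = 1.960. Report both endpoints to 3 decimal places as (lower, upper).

z_r = atanh(0.19) = 0.192337;  SE = 1/√(n−3) = 1/√51 = 0.140028
z-limits: 0.192337 ± 1.960·0.140028 = 0.192337 ± 0.274455 = [-0.082118, 0.466792]
ρ-limits: (tanh -0.082118, tanh 0.466792) = (-0.082, 0.436)

(-0.082, 0.436)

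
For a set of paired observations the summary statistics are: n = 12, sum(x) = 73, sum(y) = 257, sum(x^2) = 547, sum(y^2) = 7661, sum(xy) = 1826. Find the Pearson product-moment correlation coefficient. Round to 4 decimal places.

S_xy = nΣxy − ΣxΣy = 12·1826 − 73·257 = 21912 − 18761 = 3151
S_xx = nΣx² − (Σx)² = 12·547 − 73² = 6564 − 5329 = 1235
S_yy = nΣy² − (Σy)² = 12·7661 − 257² = 91932 − 66049 = 25883
r = S_xy / √(S_xx·S_yy) = 3151 / √(1235·25883) = 3151 / √31965505 = 3151 / 5653.8045 = 0.5573

0.5573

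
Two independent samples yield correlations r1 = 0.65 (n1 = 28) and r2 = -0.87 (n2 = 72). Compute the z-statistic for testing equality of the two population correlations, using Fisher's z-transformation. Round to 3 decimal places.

z1 = atanh(0.65) = 0.775299,  z2 = atanh(-0.87) = -1.333080
SE = √(1/(n1−3) + 1/(n2−3)) = √(1/25 + 1/69) = √(0.0400000 + 0.0144928) = √0.0544928 = 0.233437
z = (z1 − z2)/SE = (0.775299 − (-1.333080)) / 0.233437 = 2.108379 / 0.233437 = 9.032

9.032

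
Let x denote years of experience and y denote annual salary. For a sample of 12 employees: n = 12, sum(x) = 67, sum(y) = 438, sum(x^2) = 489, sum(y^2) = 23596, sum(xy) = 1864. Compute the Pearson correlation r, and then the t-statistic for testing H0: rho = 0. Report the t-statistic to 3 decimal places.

Numerator: nΣxy − (Σx)(Σy) = 12·1864 − (67)(438) = -6978
Denominator: √[(nΣx²−(Σx)²)(nΣy²−(Σy)²)]
  nΣx²−(Σx)² = 12·489 − 4489 = 1379;  nΣy²−(Σy)² = 12·23596 − 191844 = 91308
  √(1379·91308) = √125913732 = 11221.1288
r = -6978 / 11221.1288 = -0.6219
t = r·√(n−2)/√(1−r²) = -0.6219·√10 / √(1−0.386760) = -1.966620 / 0.783096 = -2.511

-2.511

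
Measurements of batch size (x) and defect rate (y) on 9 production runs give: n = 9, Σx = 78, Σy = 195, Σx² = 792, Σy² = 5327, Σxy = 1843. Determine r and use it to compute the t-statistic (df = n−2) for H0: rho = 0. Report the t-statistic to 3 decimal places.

Numerator: nΣxy − (Σx)(Σy) = 9·1843 − (78)(195) = 1377
Denominator: √[(nΣx²−(Σx)²)(nΣy²−(Σy)²)]
  nΣx²−(Σx)² = 9·792 − 6084 = 1044;  nΣy²−(Σy)² = 9·5327 − 38025 = 9918
  √(1044·9918) = √10354392 = 3217.8241
r = 1377 / 3217.8241 = 0.4279
t = r·√(n−2)/√(1−r²) = 0.4279·√7 / √(1−0.183098) = 1.132117 / 0.903826 = 1.253

1.253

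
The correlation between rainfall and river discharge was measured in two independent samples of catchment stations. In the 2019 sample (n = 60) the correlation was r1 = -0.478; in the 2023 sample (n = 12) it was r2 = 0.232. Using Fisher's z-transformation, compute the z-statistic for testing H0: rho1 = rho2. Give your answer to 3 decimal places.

z1 = atanh(-0.478) = -0.520389,  z2 = atanh(0.232) = 0.236302
SE = √(1/(n1−3) + 1/(n2−3)) = √(1/57 + 1/9) = √(0.0175439 + 0.1111111) = √0.1286550 = 0.358685
z = (z1 − z2)/SE = (-0.520389 − 0.236302) / 0.358685 = -0.756691 / 0.358685 = -2.110

-2.110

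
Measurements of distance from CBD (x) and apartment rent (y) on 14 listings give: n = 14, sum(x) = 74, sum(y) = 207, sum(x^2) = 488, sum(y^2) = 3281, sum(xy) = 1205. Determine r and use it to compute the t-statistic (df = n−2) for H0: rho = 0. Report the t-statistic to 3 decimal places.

4.036

Numerator: nΣxy − (Σx)(Σy) = 14·1205 − (74)(207) = 1552
Denominator: √[(nΣx²−(Σx)²)(nΣy²−(Σy)²)]
  nΣx²−(Σx)² = 14·488 − 5476 = 1356;  nΣy²−(Σy)² = 14·3281 − 42849 = 3085
  √(1356·3085) = √4183260 = 2045.3019
r = 1552 / 2045.3019 = 0.7588
t = r·√(n−2)/√(1−r²) = 0.7588·√12 / √(1−0.575777) = 2.628560 / 0.651324 = 4.036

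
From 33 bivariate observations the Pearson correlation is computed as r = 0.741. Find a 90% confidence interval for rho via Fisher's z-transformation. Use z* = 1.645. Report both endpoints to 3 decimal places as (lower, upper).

(0.573, 0.849)

Fisher z: z_r = atanh(r) = ½·ln((1+0.741)/(1−0.741)) = 0.952693
SE(z) = 1/√(n−3) = 1/√30 = 0.182574
90% ⇒ z* = 1.645; margin = 1.645·0.182574 = 0.300334
CI on z-scale: (0.652359, 1.253027)
Back-transform: tanh(0.652359) = 0.573256, tanh(1.253027) = 0.849130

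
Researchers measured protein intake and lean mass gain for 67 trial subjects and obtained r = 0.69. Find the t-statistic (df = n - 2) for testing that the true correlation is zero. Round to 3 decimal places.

7.686

1 − r² = 1 − 0.4761 = 0.5239;  √(1−r²) = 0.723809
√(n−2) = √65 = 8.062258
t = r·√(n−2)/√(1−r²) = 0.69 · 8.062258 / 0.723809 = 7.686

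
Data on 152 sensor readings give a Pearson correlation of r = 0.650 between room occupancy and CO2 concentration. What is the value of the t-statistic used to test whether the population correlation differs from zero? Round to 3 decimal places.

10.476

1 − r² = 1 − 0.422500 = 0.577500;  √(1−r²) = 0.759934
√(n−2) = √150 = 12.247449
t = r·√(n−2)/√(1−r²) = 0.650 · 12.247449 / 0.759934 = 10.476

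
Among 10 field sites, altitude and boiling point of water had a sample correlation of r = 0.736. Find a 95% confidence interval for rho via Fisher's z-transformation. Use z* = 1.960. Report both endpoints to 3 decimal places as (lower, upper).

Fisher z: z_r = atanh(r) = ½·ln((1+0.736)/(1−0.736)) = 0.941695
SE(z) = 1/√(n−3) = 1/√7 = 0.377964
95% ⇒ z* = 1.960; margin = 1.960·0.377964 = 0.740809
CI on z-scale: (0.200886, 1.682504)
Back-transform: tanh(0.200886) = 0.198227, tanh(1.682504) = 0.933186

(0.198, 0.933)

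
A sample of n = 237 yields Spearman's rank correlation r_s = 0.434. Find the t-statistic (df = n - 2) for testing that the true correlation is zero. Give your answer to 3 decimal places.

t = r_s·√(n−2) / √(1−r_s²) with r_s = 0.434, n = 237
  = 0.434·√235 / √(1 − 0.188356)
  = 0.434·15.329710 / 0.900913
  = 6.653094 / 0.900913 = 7.385

7.385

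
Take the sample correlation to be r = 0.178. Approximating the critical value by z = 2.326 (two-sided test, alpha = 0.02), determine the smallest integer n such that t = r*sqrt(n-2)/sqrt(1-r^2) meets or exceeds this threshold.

Need r·√(n−2)/√(1−r²) ≥ 2.326
√(n−2) ≥ 2.326·√(1−0.031684) / 0.178 = 2.326·0.984030 / 0.178 = 12.8587
n−2 ≥ 165.3462  ⇒  n ≥ 167.3462
Smallest integer n = 168

168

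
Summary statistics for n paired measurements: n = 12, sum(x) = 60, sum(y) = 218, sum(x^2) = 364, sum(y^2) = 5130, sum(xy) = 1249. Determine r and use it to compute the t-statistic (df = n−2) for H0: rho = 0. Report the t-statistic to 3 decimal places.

S_xy = nΣxy − ΣxΣy = 12·1249 − 60·218 = 14988 − 13080 = 1908
S_xx = nΣx² − (Σx)² = 12·364 − 60² = 4368 − 3600 = 768
S_yy = nΣy² − (Σy)² = 12·5130 − 218² = 61560 − 47524 = 14036
r = S_xy / √(S_xx·S_yy) = 1908 / √(768·14036) = 1908 / √10779648 = 1908 / 3283.2374 = 0.5811
t = r·√(n−2)/√(1−r²) = 0.5811·√10 / √(1−0.337677) = 1.837600 / 0.813832 = 2.258

2.258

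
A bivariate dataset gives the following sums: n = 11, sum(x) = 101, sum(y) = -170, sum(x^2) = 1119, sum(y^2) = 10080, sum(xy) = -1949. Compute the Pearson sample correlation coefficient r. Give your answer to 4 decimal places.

Numerator: nΣxy − (Σx)(Σy) = 11·(-1949) − (101)(-170) = -4269
Denominator: √[(nΣx²−(Σx)²)(nΣy²−(Σy)²)]
  nΣx²−(Σx)² = 11·1119 − 10201 = 2108;  nΣy²−(Σy)² = 11·10080 − 28900 = 81980
  √(2108·81980) = √172813840 = 13145.8678
r = -4269 / 13145.8678 = -0.3247

-0.3247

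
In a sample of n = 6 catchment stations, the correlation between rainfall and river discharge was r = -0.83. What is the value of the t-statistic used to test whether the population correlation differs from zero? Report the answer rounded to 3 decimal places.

-2.976

1 − r² = 1 − 0.6889 = 0.3111;  √(1−r²) = 0.557763
√(n−2) = √4 = 2.000000
t = r·√(n−2)/√(1−r²) = -0.83 · 2.000000 / 0.557763 = -2.976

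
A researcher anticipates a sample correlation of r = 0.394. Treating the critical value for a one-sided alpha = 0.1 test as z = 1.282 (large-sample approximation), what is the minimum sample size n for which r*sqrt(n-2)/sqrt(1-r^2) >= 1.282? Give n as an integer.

11

Need r·√(n−2)/√(1−r²) ≥ 1.282
√(n−2) ≥ 1.282·√(1−0.155236) / 0.394 = 1.282·0.919110 / 0.394 = 2.9906
n−2 ≥ 8.9437  ⇒  n ≥ 10.9437
Smallest integer n = 11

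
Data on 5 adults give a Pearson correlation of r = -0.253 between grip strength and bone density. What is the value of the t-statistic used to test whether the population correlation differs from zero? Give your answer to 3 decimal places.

1 − r² = 1 − 0.064009 = 0.935991;  √(1−r²) = 0.967466
√(n−2) = √3 = 1.732051
t = r·√(n−2)/√(1−r²) = -0.253 · 1.732051 / 0.967466 = -0.453

-0.453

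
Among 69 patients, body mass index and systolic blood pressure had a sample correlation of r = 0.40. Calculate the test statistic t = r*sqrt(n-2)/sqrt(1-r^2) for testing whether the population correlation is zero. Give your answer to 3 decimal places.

t = r·√(n−2) / √(1−r²) with r = 0.40, n = 69
  = 0.40·√67 / √(1 − 0.1600)
  = 0.40·8.185353 / 0.916515
  = 3.274141 / 0.916515 = 3.572

3.572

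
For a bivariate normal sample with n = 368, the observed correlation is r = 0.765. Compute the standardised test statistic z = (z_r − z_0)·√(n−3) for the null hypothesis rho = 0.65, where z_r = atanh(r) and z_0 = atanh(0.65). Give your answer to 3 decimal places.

4.449

Fisher z: atanh(0.765) = 1.008160, atanh(0.65) = 0.775299
z = (z_r − z_0)·√(n−3) = (1.008160 − 0.775299)·√365 = 0.232861 · 19.104973 = 4.449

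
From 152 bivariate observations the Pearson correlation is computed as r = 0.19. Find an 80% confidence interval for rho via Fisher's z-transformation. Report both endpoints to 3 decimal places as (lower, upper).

Fisher z: z_r = atanh(r) = ½·ln((1+0.19)/(1−0.19)) = 0.192337
SE(z) = 1/√(n−3) = 1/√149 = 0.081923
80% ⇒ z* = 1.282; margin = 1.282·0.081923 = 0.105025
CI on z-scale: (0.087312, 0.297362)
Back-transform: tanh(0.087312) = 0.087091, tanh(0.297362) = 0.288897

(0.087, 0.289)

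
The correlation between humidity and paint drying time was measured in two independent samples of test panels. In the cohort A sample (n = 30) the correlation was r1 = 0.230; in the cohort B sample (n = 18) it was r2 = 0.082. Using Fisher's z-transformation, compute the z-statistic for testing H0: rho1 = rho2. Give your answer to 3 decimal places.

z1 = atanh(0.230) = 0.234189,  z2 = atanh(0.082) = 0.082185
SE = √(1/(n1−3) + 1/(n2−3)) = √(1/27 + 1/15) = √(0.0370370 + 0.0666667) = √0.1037037 = 0.322031
z = (z1 − z2)/SE = (0.234189 − 0.082185) / 0.322031 = 0.152004 / 0.322031 = 0.472

0.472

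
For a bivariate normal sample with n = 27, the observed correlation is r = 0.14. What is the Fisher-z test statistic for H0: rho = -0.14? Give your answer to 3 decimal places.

Fisher z: atanh(0.14) = 0.140926, atanh(-0.14) = -0.140926
z = (z_r − z_0)·√(n−3) = (0.140926 − (-0.140926))·√24 = 0.281852 · 4.898979 = 1.381

1.381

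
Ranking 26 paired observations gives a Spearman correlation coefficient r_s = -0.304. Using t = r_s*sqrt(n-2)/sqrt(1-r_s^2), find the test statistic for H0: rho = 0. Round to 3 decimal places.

-1.563

1 − r_s² = 1 − 0.092416 = 0.907584;  √(1−r_s²) = 0.952672
√(n−2) = √24 = 4.898979
t = r_s·√(n−2)/√(1−r_s²) = -0.304 · 4.898979 / 0.952672 = -1.563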